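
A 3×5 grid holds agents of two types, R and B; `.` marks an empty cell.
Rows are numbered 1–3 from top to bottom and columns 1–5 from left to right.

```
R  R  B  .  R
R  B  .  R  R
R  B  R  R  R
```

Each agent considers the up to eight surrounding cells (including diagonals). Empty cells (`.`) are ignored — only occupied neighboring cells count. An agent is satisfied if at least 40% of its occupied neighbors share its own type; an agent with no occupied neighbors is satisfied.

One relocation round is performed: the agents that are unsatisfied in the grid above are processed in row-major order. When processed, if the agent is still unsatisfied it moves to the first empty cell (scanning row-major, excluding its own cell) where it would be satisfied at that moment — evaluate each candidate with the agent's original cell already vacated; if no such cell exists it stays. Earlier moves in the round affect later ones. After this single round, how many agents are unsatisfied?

2

Initially unsatisfied (in order): (1,3), (2,2), (3,1), (3,2).
  (1,3): no empty cell satisfies it; stays.
  (2,2): no empty cell satisfies it; stays.
  (3,1) → (1,4).
  (3,2) → (3,1).
Resulting grid:
R R B R R
R B . R R
B . R R R
Unsatisfied now: (1,3), (2,2).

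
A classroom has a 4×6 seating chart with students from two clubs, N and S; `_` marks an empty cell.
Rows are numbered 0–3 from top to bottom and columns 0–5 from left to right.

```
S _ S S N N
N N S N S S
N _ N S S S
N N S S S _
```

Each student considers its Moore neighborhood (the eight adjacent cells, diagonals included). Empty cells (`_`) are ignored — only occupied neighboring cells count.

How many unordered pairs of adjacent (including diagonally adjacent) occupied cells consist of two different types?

Scan each occupied cell's neighbors to the right and below (and the two forward diagonals) so each pair is counted once.
Row 0: S(0,0)–N(1,0)≠ S(0,0)–N(1,1)≠ S(0,2)–S(0,3)= S(0,2)–S(1,2)= S(0,2)–N(1,3)≠ S(0,2)–N(1,1)≠ S(0,3)–N(0,4)≠ S(0,3)–N(1,3)≠ S(0,3)–S(1,4)= S(0,3)–S(1,2)= N(0,4)–N(0,5)= N(0,4)–S(1,4)≠ N(0,4)–S(1,5)≠ N(0,4)–N(1,3)= N(0,5)–S(1,5)≠ N(0,5)–S(1,4)≠  → 10/16 unlike.
Row 1: N(1,0)–N(1,1)= N(1,0)–N(2,0)= N(1,1)–S(1,2)≠ N(1,1)–N(2,2)= N(1,1)–N(2,0)= S(1,2)–N(1,3)≠ S(1,2)–N(2,2)≠ S(1,2)–S(2,3)= N(1,3)–S(1,4)≠ N(1,3)–S(2,3)≠ N(1,3)–S(2,4)≠ N(1,3)–N(2,2)= S(1,4)–S(1,5)= S(1,4)–S(2,4)= S(1,4)–S(2,5)= S(1,4)–S(2,3)= S(1,5)–S(2,5)= S(1,5)–S(2,4)=  → 6/18 unlike.
Row 2: N(2,0)–N(3,0)= N(2,0)–N(3,1)= N(2,2)–S(2,3)≠ N(2,2)–S(3,2)≠ N(2,2)–S(3,3)≠ N(2,2)–N(3,1)= S(2,3)–S(2,4)= S(2,3)–S(3,3)= S(2,3)–S(3,4)= S(2,3)–S(3,2)= S(2,4)–S(2,5)= S(2,4)–S(3,4)= S(2,4)–S(3,3)= S(2,5)–S(3,4)=  → 3/14 unlike.
Row 3: N(3,0)–N(3,1)= N(3,1)–S(3,2)≠ S(3,2)–S(3,3)= S(3,3)–S(3,4)=  → 1/4 unlike.
Total adjacent occupied pairs: 52; unlike-type pairs: 20.

20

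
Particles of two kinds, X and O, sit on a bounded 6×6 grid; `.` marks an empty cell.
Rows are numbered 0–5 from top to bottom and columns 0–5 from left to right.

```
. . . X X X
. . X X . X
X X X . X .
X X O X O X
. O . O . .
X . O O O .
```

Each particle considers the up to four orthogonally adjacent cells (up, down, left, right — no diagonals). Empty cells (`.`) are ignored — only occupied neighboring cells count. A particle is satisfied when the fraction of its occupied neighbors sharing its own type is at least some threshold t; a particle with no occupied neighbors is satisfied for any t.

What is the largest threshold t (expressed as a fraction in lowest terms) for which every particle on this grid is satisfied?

(0,3)X 2/2
(0,4)X 2/2
(0,5)X 2/2
(1,2)X 2/2
(1,3)X 2/2
(1,5)X 1/1
(2,0)X 2/2
(2,1)X 3/3
(2,2)X 2/3
(2,4)X 0/1
(3,0)X 2/2
(3,1)X 2/4
(3,2)O 0/3
(3,3)X 0/3
(3,4)O 0/3
(3,5)X 0/1
(4,1)O 0/1
(4,3)O 1/2
(5,0)X — no occupied neighbors
(5,2)O 1/1
(5,3)O 3/3
(5,4)O 1/1
The smallest same-type fraction is 0/1 at (2,4), which reduces to 0/1. Any threshold above that leaves this particle unsatisfied.

0/1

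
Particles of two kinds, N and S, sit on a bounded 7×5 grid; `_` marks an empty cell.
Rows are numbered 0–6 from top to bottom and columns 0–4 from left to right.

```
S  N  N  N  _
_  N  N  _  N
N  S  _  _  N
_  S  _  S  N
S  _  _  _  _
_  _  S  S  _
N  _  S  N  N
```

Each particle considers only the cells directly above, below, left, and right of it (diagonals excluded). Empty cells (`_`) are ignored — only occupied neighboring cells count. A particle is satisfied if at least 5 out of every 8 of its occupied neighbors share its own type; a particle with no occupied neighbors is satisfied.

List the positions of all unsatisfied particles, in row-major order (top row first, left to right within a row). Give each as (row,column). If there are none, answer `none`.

(0,0), (2,0), (2,1), (3,3), (3,4), (5,3), (6,2), (6,3)

Row 0: (0,0)S 0/1 not · (0,1)N 2/3 satisfied · (0,2)N 3/3 satisfied · (0,3)N 1/1 satisfied
Row 1: (1,1)N 2/3 satisfied · (1,2)N 2/2 satisfied · (1,4)N 1/1 satisfied
Row 2: (2,0)N 0/1 not · (2,1)S 1/3 not · (2,4)N 2/2 satisfied
Row 3: (3,1)S 1/1 satisfied · (3,3)S 0/1 not · (3,4)N 1/2 not
Row 4: (4,0)S 0/0 satisfied
Row 5: (5,2)S 2/2 satisfied · (5,3)S 1/2 not
Row 6: (6,0)N 0/0 satisfied · (6,2)S 1/2 not · (6,3)N 1/3 not · (6,4)N 1/1 satisfied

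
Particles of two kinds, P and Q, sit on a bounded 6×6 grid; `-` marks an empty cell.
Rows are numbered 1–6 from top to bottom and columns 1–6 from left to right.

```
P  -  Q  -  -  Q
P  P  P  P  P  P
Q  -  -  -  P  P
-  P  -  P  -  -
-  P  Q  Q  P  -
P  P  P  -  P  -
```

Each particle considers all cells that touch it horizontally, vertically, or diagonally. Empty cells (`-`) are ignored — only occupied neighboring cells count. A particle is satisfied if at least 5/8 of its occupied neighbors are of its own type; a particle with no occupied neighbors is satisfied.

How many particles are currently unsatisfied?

(1,1)P 2/2 ok
(1,3)Q 0/3 unhappy
(1,6)Q 0/2 unhappy
(2,1)P 2/3 ok
(2,2)P 3/5 unhappy
(2,3)P 2/3 ok
(2,4)P 3/4 ok
(2,5)P 4/5 ok
(2,6)P 3/4 ok
(3,1)Q 0/3 unhappy
(3,5)P 5/5 ok
(3,6)P 3/3 ok
(4,2)P 1/3 unhappy
(4,4)P 2/4 unhappy
(5,2)P 4/5 ok
(5,3)Q 1/6 unhappy
(5,4)Q 1/5 unhappy
(5,5)P 2/3 ok
(6,1)P 2/2 ok
(6,2)P 3/4 ok
(6,3)P 2/4 unhappy
(6,5)P 1/2 unhappy
Unsatisfied: (1,3), (1,6), (2,2), (3,1), (4,2), (4,4), (5,3), (5,4), (6,3), (6,5) — 10 in total.

10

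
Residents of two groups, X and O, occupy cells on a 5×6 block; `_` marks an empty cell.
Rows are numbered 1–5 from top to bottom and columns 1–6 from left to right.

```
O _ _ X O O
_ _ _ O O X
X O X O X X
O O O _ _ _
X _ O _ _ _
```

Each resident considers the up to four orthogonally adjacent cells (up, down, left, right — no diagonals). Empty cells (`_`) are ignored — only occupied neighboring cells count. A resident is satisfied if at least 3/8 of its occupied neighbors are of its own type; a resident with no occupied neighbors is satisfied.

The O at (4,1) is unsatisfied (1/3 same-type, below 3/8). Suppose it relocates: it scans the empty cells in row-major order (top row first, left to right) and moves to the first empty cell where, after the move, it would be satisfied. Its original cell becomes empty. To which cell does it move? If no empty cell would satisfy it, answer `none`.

(1,2)

Vacating (4,1). Empty cells in order:
  (1,2): 1/1 same-type → satisfied — stop here.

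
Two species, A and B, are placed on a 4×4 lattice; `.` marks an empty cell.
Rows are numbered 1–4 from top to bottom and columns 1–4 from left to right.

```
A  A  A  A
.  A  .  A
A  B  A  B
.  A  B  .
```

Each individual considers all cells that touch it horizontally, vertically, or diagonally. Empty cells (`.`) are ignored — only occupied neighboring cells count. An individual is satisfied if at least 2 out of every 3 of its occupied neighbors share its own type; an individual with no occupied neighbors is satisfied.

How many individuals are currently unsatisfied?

5

Row 1: (1,1)A 2/2 satisfied · (1,2)A 3/3 satisfied · (1,3)A 4/4 satisfied · (1,4)A 2/2 satisfied
Row 2: (2,2)A 5/6 satisfied · (2,4)A 3/4 satisfied
Row 3: (3,1)A 2/3 satisfied · (3,2)B 1/5 not · (3,3)A 3/6 not · (3,4)B 1/3 not
Row 4: (4,2)A 2/4 not · (4,3)B 2/4 not
Unsatisfied: (3,2), (3,3), (3,4), (4,2), (4,3) — 5 in total.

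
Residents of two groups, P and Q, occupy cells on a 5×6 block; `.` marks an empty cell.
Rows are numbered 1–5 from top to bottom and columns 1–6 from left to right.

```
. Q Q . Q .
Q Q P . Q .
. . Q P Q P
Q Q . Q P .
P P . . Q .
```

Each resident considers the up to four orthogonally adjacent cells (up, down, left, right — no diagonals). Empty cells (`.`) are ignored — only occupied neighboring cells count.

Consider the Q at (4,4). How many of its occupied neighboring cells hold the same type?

Occupied neighbors of (4,4): (3,4)=P, (4,5)=P.
Same type (Q): 0 of 2.

0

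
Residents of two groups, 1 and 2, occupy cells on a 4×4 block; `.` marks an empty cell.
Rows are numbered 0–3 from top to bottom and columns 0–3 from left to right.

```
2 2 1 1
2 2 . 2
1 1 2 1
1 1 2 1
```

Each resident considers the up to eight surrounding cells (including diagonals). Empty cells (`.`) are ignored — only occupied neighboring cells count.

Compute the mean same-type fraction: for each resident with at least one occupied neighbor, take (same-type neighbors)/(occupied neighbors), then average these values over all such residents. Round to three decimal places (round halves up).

0.517

Row 0: (0,0)2 3/3 · (0,1)2 3/4 · (0,2)1 1/4 · (0,3)1 1/2
Row 1: (1,0)2 3/5 · (1,1)2 4/7 · (1,3)2 1/4
Row 2: (2,0)1 3/5 · (2,1)1 3/7 · (2,2)2 3/7 · (2,3)1 1/4
Row 3: (3,0)1 3/3 · (3,1)1 3/5 · (3,2)2 1/5 · (3,3)1 1/3
Sum over 15 residents: 3/3 + 3/4 + 1/4 + 1/2 + 3/5 + 4/7 + 1/4 + 3/5 + 3/7 + 3/7 + 1/4 + 3/3 + 3/5 + 1/5 + 1/3 = 163/21; mean = 163/21 ÷ 15 = 163/315 = 0.517460… → 0.517.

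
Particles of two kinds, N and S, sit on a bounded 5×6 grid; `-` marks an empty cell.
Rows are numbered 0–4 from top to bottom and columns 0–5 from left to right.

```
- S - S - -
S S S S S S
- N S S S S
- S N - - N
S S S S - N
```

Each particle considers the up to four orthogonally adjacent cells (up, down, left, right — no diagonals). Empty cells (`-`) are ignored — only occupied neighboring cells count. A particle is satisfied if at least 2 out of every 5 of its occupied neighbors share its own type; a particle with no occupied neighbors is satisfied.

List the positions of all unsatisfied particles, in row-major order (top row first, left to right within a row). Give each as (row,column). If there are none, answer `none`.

(2,1), (3,1), (3,2)

Row 0: (0,1)S 1/1 ✓ · (0,3)S 1/1 ✓
Row 1: (1,0)S 1/1 ✓ · (1,1)S 3/4 ✓ · (1,2)S 3/3 ✓ · (1,3)S 4/4 ✓ · (1,4)S 3/3 ✓ · (1,5)S 2/2 ✓
Row 2: (2,1)N 0/3 ✗ · (2,2)S 2/4 ✓ · (2,3)S 3/3 ✓ · (2,4)S 3/3 ✓ · (2,5)S 2/3 ✓
Row 3: (3,1)S 1/3 ✗ · (3,2)N 0/3 ✗ · (3,5)N 1/2 ✓
Row 4: (4,0)S 1/1 ✓ · (4,1)S 3/3 ✓ · (4,2)S 2/3 ✓ · (4,3)S 1/1 ✓ · (4,5)N 1/1 ✓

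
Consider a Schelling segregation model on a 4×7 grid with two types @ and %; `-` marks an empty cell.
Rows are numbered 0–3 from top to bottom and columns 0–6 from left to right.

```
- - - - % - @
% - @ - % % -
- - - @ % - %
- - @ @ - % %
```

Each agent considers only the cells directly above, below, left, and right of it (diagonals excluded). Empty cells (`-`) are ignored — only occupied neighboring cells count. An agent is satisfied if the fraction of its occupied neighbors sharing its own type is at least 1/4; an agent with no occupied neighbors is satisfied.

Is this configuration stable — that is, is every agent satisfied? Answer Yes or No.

Row 0: (0,4)% 1/1 ✓ · (0,6)@ 0/0 ✓
Row 1: (1,0)% 0/0 ✓ · (1,2)@ 0/0 ✓ · (1,4)% 3/3 ✓ · (1,5)% 1/1 ✓
Row 2: (2,3)@ 1/2 ✓ · (2,4)% 1/2 ✓ · (2,6)% 1/1 ✓
Row 3: (3,2)@ 1/1 ✓ · (3,3)@ 2/2 ✓ · (3,5)% 1/1 ✓ · (3,6)% 2/2 ✓
All meet the threshold, so the configuration is stable.

Yes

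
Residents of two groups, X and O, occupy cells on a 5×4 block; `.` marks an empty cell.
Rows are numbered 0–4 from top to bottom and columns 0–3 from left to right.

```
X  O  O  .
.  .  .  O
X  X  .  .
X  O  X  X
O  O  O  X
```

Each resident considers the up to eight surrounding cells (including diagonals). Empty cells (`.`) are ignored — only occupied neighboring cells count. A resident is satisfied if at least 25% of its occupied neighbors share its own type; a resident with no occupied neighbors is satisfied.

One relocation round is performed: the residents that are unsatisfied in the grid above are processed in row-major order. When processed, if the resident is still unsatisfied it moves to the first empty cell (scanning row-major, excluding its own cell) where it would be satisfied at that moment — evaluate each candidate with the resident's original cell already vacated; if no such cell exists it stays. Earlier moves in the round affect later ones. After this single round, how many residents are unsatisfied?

Initially unsatisfied (in order): (0,0).
  (0,0) → (1,0).
Resulting grid:
. O O .
X . . O
X X . .
X O X X
O O O X
All satisfied now.

0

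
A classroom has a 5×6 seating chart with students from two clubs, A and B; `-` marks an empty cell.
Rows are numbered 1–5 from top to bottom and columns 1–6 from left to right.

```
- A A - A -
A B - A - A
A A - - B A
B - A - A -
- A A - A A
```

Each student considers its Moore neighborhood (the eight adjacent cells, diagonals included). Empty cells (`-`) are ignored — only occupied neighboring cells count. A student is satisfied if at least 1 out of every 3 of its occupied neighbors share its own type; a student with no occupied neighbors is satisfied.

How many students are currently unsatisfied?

Row 1: (1,2)A 2/3 satisfied · (1,3)A 2/3 satisfied · (1,5)A 2/2 satisfied
Row 2: (2,1)A 3/4 satisfied · (2,2)B 0/5 not · (2,4)A 2/3 satisfied · (2,6)A 2/3 satisfied
Row 3: (3,1)A 2/4 satisfied · (3,2)A 3/5 satisfied · (3,5)B 0/4 not · (3,6)A 2/3 satisfied
Row 4: (4,1)B 0/3 not · (4,3)A 3/3 satisfied · (4,5)A 3/4 satisfied
Row 5: (5,2)A 2/3 satisfied · (5,3)A 2/2 satisfied · (5,5)A 2/2 satisfied · (5,6)A 2/2 satisfied
Unsatisfied: (2,2), (3,5), (4,1) — 3 in total.

3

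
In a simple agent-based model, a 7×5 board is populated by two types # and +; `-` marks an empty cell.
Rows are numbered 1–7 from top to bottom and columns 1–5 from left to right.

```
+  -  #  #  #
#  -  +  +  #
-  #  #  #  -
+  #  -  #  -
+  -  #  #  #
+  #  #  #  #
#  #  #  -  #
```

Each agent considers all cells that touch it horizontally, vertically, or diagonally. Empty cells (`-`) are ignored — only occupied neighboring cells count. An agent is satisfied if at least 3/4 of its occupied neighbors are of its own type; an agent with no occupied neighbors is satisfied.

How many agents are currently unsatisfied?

Row 1: (1,1)+ 0/1 ✗ · (1,3)# 1/3 ✗ · (1,4)# 3/5 ✗ · (1,5)# 2/3 ✗
Row 2: (2,1)# 1/2 ✗ · (2,3)+ 1/6 ✗ · (2,4)+ 1/7 ✗ · (2,5)# 3/4 ✓
Row 3: (3,2)# 3/5 ✗ · (3,3)# 4/6 ✗ · (3,4)# 3/5 ✗
Row 4: (4,1)+ 1/3 ✗ · (4,2)# 3/5 ✗ · (4,4)# 5/5 ✓
Row 5: (5,1)+ 2/4 ✗ · (5,3)# 6/6 ✓ · (5,4)# 6/6 ✓ · (5,5)# 4/4 ✓
Row 6: (6,1)+ 1/4 ✗ · (6,2)# 5/7 ✗ · (6,3)# 6/6 ✓ · (6,4)# 7/7 ✓ · (6,5)# 4/4 ✓
Row 7: (7,1)# 2/3 ✗ · (7,2)# 4/5 ✓ · (7,3)# 4/4 ✓ · (7,5)# 2/2 ✓
Unsatisfied: (1,1), (1,3), (1,4), (1,5), (2,1), (2,3), (2,4), (3,2), (3,3), (3,4), (4,1), (4,2), (5,1), (6,1), (6,2), (7,1) — 16 in total.

16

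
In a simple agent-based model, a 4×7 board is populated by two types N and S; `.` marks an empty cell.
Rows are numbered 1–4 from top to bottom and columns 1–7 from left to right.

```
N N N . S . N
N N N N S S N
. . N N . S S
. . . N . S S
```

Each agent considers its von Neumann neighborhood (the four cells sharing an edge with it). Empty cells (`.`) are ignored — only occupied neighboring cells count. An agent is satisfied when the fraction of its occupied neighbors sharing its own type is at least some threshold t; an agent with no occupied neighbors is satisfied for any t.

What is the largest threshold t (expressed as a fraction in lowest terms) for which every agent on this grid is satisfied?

Row 1: (1,1)N 2/2 · (1,2)N 3/3 · (1,3)N 2/2 · (1,5)S 1/1 · (1,7)N 1/1
Row 2: (2,1)N 2/2 · (2,2)N 3/3 · (2,3)N 4/4 · (2,4)N 2/3 · (2,5)S 2/3 · (2,6)S 2/3 · (2,7)N 1/3
Row 3: (3,3)N 2/2 · (3,4)N 3/3 · (3,6)S 3/3 · (3,7)S 2/3
Row 4: (4,4)N 1/1 · (4,6)S 2/2 · (4,7)S 2/2
The smallest same-type fraction is 1/3 at (2,7), which reduces to 1/3. Any threshold above that leaves this agent unsatisfied.

1/3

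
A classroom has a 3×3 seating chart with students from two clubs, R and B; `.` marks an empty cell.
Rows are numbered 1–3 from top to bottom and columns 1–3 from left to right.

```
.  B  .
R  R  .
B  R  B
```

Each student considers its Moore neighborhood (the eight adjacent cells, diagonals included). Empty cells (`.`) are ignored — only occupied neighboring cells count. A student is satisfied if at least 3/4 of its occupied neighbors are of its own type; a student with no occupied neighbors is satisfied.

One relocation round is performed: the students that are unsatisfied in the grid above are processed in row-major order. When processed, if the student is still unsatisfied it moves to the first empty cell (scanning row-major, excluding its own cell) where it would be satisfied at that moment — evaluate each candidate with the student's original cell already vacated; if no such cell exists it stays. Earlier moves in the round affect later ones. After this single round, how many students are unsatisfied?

Initially unsatisfied (in order): (1,2), (2,1), (2,2), (3,1), (3,2), (3,3).
  (1,2): no empty cell satisfies it; stays.
  (2,1): no empty cell satisfies it; stays.
  (2,2): no empty cell satisfies it; stays.
  (3,1): no empty cell satisfies it; stays.
  (3,2): no empty cell satisfies it; stays.
  (3,3): no empty cell satisfies it; stays.
Resulting grid:
. B .
R R .
B R B
Unsatisfied now: (1,2), (2,1), (2,2), (3,1), (3,2), (3,3).

6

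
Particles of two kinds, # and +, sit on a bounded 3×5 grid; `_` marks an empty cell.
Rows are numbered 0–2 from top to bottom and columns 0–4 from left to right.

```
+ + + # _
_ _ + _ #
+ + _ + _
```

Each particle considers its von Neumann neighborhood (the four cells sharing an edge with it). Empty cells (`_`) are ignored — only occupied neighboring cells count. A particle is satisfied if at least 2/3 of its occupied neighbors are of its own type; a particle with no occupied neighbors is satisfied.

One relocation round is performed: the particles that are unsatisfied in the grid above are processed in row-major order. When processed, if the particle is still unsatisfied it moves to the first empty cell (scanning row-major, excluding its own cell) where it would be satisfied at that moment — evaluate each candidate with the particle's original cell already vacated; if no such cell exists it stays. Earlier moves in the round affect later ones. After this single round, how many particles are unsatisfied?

Initially unsatisfied (in order): (0,3).
  (0,3) → (0,4).
Resulting grid:
+ + + _ #
_ _ + _ #
+ + _ + _
All satisfied now.

0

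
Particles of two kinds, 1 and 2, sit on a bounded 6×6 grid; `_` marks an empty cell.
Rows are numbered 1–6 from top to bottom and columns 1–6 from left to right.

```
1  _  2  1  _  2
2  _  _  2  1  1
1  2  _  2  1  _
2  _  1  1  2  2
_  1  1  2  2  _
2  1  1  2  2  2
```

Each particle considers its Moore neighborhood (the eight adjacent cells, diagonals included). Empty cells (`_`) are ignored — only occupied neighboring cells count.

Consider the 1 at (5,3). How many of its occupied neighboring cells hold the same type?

Occupied neighbors of (5,3): (4,3)=1, (4,4)=1, (5,2)=1, (5,4)=2, (6,2)=1, (6,3)=1, (6,4)=2.
Same type (1): 5 of 7.

5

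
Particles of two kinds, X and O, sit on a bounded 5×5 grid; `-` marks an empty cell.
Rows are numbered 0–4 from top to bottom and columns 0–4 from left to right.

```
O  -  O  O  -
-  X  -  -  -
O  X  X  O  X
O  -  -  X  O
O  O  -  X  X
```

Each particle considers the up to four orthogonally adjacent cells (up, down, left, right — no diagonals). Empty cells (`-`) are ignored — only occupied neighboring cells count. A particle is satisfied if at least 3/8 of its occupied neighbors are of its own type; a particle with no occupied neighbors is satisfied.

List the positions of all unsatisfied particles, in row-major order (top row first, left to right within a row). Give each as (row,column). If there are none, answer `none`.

(2,3), (2,4), (3,3), (3,4)

(0,0)O 0/0 ✓
(0,2)O 1/1 ✓
(0,3)O 1/1 ✓
(1,1)X 1/1 ✓
(2,0)O 1/2 ✓
(2,1)X 2/3 ✓
(2,2)X 1/2 ✓
(2,3)O 0/3 ✗
(2,4)X 0/2 ✗
(3,0)O 2/2 ✓
(3,3)X 1/3 ✗
(3,4)O 0/3 ✗
(4,0)O 2/2 ✓
(4,1)O 1/1 ✓
(4,3)X 2/2 ✓
(4,4)X 1/2 ✓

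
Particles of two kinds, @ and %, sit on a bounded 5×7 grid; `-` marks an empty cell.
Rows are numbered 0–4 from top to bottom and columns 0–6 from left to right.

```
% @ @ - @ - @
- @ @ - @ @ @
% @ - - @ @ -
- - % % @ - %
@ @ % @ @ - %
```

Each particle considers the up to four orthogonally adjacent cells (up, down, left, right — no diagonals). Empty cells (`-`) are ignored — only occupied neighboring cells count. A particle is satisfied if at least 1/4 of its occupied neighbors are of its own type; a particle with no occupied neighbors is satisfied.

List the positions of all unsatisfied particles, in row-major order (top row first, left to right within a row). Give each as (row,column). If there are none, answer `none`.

Row 0: (0,0)% 0/1 unhappy · (0,1)@ 2/3 ok · (0,2)@ 2/2 ok · (0,4)@ 1/1 ok · (0,6)@ 1/1 ok
Row 1: (1,1)@ 3/3 ok · (1,2)@ 2/2 ok · (1,4)@ 3/3 ok · (1,5)@ 3/3 ok · (1,6)@ 2/2 ok
Row 2: (2,0)% 0/1 unhappy · (2,1)@ 1/2 ok · (2,4)@ 3/3 ok · (2,5)@ 2/2 ok
Row 3: (3,2)% 2/2 ok · (3,3)% 1/3 ok · (3,4)@ 2/3 ok · (3,6)% 1/1 ok
Row 4: (4,0)@ 1/1 ok · (4,1)@ 1/2 ok · (4,2)% 1/3 ok · (4,3)@ 1/3 ok · (4,4)@ 2/2 ok · (4,6)% 1/1 ok

(0,0), (2,0)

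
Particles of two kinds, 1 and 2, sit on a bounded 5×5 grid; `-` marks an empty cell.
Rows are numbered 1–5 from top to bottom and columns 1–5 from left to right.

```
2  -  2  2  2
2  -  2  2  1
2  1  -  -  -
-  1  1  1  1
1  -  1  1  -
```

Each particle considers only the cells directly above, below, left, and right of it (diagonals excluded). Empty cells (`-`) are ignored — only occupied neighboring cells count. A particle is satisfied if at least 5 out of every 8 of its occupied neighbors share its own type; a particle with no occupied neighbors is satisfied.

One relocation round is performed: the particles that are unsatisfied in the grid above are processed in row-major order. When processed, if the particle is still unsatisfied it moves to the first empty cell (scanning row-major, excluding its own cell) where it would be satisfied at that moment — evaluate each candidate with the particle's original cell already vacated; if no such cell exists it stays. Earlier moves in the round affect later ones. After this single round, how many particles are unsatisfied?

0

Initially unsatisfied (in order): (1,5), (2,5), (3,1), (3,2).
  (1,5) → (1,2).
  (2,5) → (3,3).
  (3,1) → (1,5).
  (3,2): now satisfied by earlier moves; stays.
Resulting grid:
2 2 2 2 2
2 - 2 2 -
- 1 1 - -
- 1 1 1 1
1 - 1 1 -
All satisfied now.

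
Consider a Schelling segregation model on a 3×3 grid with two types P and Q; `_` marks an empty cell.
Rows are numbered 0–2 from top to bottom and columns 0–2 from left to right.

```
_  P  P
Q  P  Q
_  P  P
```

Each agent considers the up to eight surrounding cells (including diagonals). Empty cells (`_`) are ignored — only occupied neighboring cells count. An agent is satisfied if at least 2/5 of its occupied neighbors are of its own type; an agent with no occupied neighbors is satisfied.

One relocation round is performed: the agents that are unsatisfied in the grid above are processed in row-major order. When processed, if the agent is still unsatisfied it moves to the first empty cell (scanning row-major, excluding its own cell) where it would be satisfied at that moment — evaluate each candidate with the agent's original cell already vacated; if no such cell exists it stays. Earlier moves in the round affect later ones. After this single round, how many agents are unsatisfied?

Initially unsatisfied (in order): (1,0), (1,2).
  (1,0): no empty cell satisfies it; stays.
  (1,2): no empty cell satisfies it; stays.
Resulting grid:
_ P P
Q P Q
_ P P
Unsatisfied now: (1,0), (1,2).

2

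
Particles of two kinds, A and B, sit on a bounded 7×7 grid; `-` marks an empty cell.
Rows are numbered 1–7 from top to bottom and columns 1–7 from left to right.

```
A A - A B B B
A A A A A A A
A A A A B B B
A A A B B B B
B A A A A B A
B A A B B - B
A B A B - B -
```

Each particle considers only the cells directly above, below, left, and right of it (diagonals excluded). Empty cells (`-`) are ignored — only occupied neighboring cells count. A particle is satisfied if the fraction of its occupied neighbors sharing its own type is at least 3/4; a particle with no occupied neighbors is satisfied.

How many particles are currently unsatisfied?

(1,1)A 2/2 ok
(1,2)A 2/2 ok
(1,4)A 1/2 unhappy
(1,5)B 1/3 unhappy
(1,6)B 2/3 unhappy
(1,7)B 1/2 unhappy
(2,1)A 3/3 ok
(2,2)A 4/4 ok
(2,3)A 3/3 ok
(2,4)A 4/4 ok
(2,5)A 2/4 unhappy
(2,6)A 2/4 unhappy
(2,7)A 1/3 unhappy
(3,1)A 3/3 ok
(3,2)A 4/4 ok
(3,3)A 4/4 ok
(3,4)A 2/4 unhappy
(3,5)B 2/4 unhappy
(3,6)B 3/4 ok
(3,7)B 2/3 unhappy
(4,1)A 2/3 unhappy
(4,2)A 4/4 ok
(4,3)A 3/4 ok
(4,4)B 1/4 unhappy
(4,5)B 3/4 ok
(4,6)B 4/4 ok
(4,7)B 2/3 unhappy
(5,1)B 1/3 unhappy
(5,2)A 3/4 ok
(5,3)A 4/4 ok
(5,4)A 2/4 unhappy
(5,5)A 1/4 unhappy
(5,6)B 1/3 unhappy
(5,7)A 0/3 unhappy
(6,1)B 1/3 unhappy
(6,2)A 2/4 unhappy
(6,3)A 3/4 ok
(6,4)B 2/4 unhappy
(6,5)B 1/2 unhappy
(6,7)B 0/1 unhappy
(7,1)A 0/2 unhappy
(7,2)B 0/3 unhappy
(7,3)A 1/3 unhappy
(7,4)B 1/2 unhappy
(7,6)B 0/0 ok
Unsatisfied: (1,4), (1,5), (1,6), (1,7), (2,5), (2,6), (2,7), (3,4), (3,5), (3,7), (4,1), (4,4), (4,7), (5,1), (5,4), (5,5), (5,6), (5,7), (6,1), (6,2), (6,4), (6,5), (6,7), (7,1), (7,2), (7,3), (7,4) — 27 in total.

27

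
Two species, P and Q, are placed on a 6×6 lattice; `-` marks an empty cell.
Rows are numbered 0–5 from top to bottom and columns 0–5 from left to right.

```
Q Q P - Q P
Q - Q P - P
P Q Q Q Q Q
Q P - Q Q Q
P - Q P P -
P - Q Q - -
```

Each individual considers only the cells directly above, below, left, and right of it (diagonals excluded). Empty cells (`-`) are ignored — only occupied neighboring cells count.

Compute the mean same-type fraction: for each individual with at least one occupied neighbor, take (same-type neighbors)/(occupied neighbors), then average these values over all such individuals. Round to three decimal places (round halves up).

Row 0: (0,0)Q 2/2 · (0,1)Q 1/2 · (0,2)P 0/2 · (0,4)Q 0/1 · (0,5)P 1/2
Row 1: (1,0)Q 1/2 · (1,2)Q 1/3 · (1,3)P 0/2 · (1,5)P 1/2
Row 2: (2,0)P 0/3 · (2,1)Q 1/3 · (2,2)Q 3/3 · (2,3)Q 3/4 · (2,4)Q 3/3 · (2,5)Q 2/3
Row 3: (3,0)Q 0/3 · (3,1)P 0/2 · (3,3)Q 2/3 · (3,4)Q 3/4 · (3,5)Q 2/2
Row 4: (4,0)P 1/2 · (4,2)Q 1/2 · (4,3)P 1/4 · (4,4)P 1/2
Row 5: (5,0)P 1/1 · (5,2)Q 2/2 · (5,3)Q 1/2
Sum over 27 individuals: 2/2 + 1/2 + 0/2 + 0/1 + 1/2 + 1/2 + 1/3 + 0/2 + 1/2 + 0/3 + 1/3 + 3/3 + 3/4 + 3/3 + 2/3 + 0/3 + 0/2 + 2/3 + 3/4 + 2/2 + 1/2 + 1/2 + 1/4 + 1/2 + 1/1 + 2/2 + 1/2 = 55/4; mean = 55/4 ÷ 27 = 55/108 = 0.509259… → 0.509.

0.509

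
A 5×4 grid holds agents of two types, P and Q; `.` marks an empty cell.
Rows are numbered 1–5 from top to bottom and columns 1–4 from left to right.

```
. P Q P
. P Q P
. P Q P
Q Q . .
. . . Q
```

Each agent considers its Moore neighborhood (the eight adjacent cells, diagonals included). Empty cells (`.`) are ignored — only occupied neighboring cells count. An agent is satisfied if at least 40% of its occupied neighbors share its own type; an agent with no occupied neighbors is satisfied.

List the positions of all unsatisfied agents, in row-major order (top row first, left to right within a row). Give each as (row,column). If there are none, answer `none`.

(1,2)P 1/3 ✗
(1,3)Q 1/5 ✗
(1,4)P 1/3 ✗
(2,2)P 2/5 ✓
(2,3)Q 2/8 ✗
(2,4)P 2/5 ✓
(3,2)P 1/5 ✗
(3,3)Q 2/6 ✗
(3,4)P 1/3 ✗
(4,1)Q 1/2 ✓
(4,2)Q 2/3 ✓
(5,4)Q 0/0 ✓

(1,2), (1,3), (1,4), (2,3), (3,2), (3,3), (3,4)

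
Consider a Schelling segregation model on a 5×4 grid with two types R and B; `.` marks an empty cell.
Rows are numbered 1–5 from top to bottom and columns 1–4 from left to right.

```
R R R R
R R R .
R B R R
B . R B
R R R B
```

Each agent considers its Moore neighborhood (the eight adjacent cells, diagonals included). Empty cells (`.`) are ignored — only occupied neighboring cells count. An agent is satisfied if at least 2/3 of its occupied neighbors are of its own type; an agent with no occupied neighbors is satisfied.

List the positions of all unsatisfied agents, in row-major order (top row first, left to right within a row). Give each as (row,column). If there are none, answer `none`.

Row 1: (1,1)R 3/3 satisfied · (1,2)R 5/5 satisfied · (1,3)R 4/4 satisfied · (1,4)R 2/2 satisfied
Row 2: (2,1)R 4/5 satisfied · (2,2)R 7/8 satisfied · (2,3)R 6/7 satisfied
Row 3: (3,1)R 2/4 not · (3,2)B 1/7 not · (3,3)R 4/6 satisfied · (3,4)R 3/4 satisfied
Row 4: (4,1)B 1/4 not · (4,3)R 4/7 not · (4,4)B 1/5 not
Row 5: (5,1)R 1/2 not · (5,2)R 3/4 satisfied · (5,3)R 2/4 not · (5,4)B 1/3 not

(3,1), (3,2), (4,1), (4,3), (4,4), (5,1), (5,3), (5,4)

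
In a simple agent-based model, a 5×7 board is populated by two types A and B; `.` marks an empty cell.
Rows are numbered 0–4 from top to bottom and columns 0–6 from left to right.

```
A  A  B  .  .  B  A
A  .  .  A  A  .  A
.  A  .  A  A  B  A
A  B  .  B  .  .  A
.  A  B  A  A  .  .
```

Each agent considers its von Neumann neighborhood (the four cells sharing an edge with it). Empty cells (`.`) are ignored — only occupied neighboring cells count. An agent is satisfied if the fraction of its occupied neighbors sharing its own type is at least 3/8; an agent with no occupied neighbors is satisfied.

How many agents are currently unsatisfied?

(0,0)A 2/2 satisfied
(0,1)A 1/2 satisfied
(0,2)B 0/1 not
(0,5)B 0/1 not
(0,6)A 1/2 satisfied
(1,0)A 1/1 satisfied
(1,3)A 2/2 satisfied
(1,4)A 2/2 satisfied
(1,6)A 2/2 satisfied
(2,1)A 0/1 not
(2,3)A 2/3 satisfied
(2,4)A 2/3 satisfied
(2,5)B 0/2 not
(2,6)A 2/3 satisfied
(3,0)A 0/1 not
(3,1)B 0/3 not
(3,3)B 0/2 not
(3,6)A 1/1 satisfied
(4,1)A 0/2 not
(4,2)B 0/2 not
(4,3)A 1/3 not
(4,4)A 1/1 satisfied
Unsatisfied: (0,2), (0,5), (2,1), (2,5), (3,0), (3,1), (3,3), (4,1), (4,2), (4,3) — 10 in total.

10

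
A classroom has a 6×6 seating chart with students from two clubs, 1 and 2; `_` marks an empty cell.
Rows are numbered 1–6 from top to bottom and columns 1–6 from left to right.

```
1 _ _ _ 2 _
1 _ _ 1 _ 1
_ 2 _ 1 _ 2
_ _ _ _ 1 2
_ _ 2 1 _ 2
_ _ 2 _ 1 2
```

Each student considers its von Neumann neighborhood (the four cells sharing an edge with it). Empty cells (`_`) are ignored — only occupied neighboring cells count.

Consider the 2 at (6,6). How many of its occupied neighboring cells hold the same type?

1

Occupied neighbors of (6,6): (5,6)=2, (6,5)=1.
Same type (2): 1 of 2.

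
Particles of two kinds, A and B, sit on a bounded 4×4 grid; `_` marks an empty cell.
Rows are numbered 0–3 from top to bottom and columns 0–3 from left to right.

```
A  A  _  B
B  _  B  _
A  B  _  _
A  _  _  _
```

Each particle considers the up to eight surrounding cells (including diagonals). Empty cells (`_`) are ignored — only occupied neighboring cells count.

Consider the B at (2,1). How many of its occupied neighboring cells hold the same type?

2

Occupied neighbors of (2,1): (1,0)=B, (1,2)=B, (2,0)=A, (3,0)=A.
Same type (B): 2 of 4.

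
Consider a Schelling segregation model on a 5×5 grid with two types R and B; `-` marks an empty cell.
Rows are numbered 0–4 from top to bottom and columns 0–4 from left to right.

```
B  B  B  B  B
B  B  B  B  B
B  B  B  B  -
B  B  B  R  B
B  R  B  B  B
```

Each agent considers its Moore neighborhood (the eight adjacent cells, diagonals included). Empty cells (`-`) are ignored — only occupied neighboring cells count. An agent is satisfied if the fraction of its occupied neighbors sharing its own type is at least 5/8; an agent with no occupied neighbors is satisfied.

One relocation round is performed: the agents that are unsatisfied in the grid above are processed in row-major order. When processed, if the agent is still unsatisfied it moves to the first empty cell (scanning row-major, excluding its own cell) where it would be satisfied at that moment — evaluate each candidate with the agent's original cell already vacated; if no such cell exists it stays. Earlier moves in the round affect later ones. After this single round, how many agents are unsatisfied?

2

Initially unsatisfied (in order): (3,3), (4,1), (4,2).
  (3,3): no empty cell satisfies it; stays.
  (4,1): no empty cell satisfies it; stays.
  (4,2) → (2,4).
Resulting grid:
B B B B B
B B B B B
B B B B B
B B B R B
B R - B B
Unsatisfied now: (3,3), (4,1).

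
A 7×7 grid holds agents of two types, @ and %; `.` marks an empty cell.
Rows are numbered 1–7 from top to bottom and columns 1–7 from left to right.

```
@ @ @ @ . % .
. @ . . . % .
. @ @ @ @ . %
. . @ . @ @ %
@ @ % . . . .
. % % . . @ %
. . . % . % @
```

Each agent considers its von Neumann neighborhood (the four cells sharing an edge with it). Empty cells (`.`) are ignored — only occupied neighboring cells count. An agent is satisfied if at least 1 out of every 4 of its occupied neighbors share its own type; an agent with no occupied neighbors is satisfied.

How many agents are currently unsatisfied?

4

Row 1: (1,1)@ 1/1 ✓ · (1,2)@ 3/3 ✓ · (1,3)@ 2/2 ✓ · (1,4)@ 1/1 ✓ · (1,6)% 1/1 ✓
Row 2: (2,2)@ 2/2 ✓ · (2,6)% 1/1 ✓
Row 3: (3,2)@ 2/2 ✓ · (3,3)@ 3/3 ✓ · (3,4)@ 2/2 ✓ · (3,5)@ 2/2 ✓ · (3,7)% 1/1 ✓
Row 4: (4,3)@ 1/2 ✓ · (4,5)@ 2/2 ✓ · (4,6)@ 1/2 ✓ · (4,7)% 1/2 ✓
Row 5: (5,1)@ 1/1 ✓ · (5,2)@ 1/3 ✓ · (5,3)% 1/3 ✓
Row 6: (6,2)% 1/2 ✓ · (6,3)% 2/2 ✓ · (6,6)@ 0/2 ✗ · (6,7)% 0/2 ✗
Row 7: (7,4)% 0/0 ✓ · (7,6)% 0/2 ✗ · (7,7)@ 0/2 ✗
Unsatisfied: (6,6), (6,7), (7,6), (7,7) — 4 in total.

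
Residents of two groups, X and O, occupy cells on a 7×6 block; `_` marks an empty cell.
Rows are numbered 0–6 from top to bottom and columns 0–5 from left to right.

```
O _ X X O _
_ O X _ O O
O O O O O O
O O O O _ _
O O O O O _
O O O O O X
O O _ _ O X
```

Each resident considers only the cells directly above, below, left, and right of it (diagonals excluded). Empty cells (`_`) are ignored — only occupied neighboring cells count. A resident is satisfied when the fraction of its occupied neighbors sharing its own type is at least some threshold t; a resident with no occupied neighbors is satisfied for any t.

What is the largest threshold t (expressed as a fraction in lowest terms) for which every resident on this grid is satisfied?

Row 0: (0,0)O — no occupied neighbors · (0,2)X 2/2 · (0,3)X 1/2 · (0,4)O 1/2
Row 1: (1,1)O 1/2 · (1,2)X 1/3 · (1,4)O 3/3 · (1,5)O 2/2
Row 2: (2,0)O 2/2 · (2,1)O 4/4 · (2,2)O 3/4 · (2,3)O 3/3 · (2,4)O 3/3 · (2,5)O 2/2
Row 3: (3,0)O 3/3 · (3,1)O 4/4 · (3,2)O 4/4 · (3,3)O 3/3
Row 4: (4,0)O 3/3 · (4,1)O 4/4 · (4,2)O 4/4 · (4,3)O 4/4 · (4,4)O 2/2
Row 5: (5,0)O 3/3 · (5,1)O 4/4 · (5,2)O 3/3 · (5,3)O 3/3 · (5,4)O 3/4 · (5,5)X 1/2
Row 6: (6,0)O 2/2 · (6,1)O 2/2 · (6,4)O 1/2 · (6,5)X 1/2
The smallest same-type fraction is 1/3 at (1,2), which reduces to 1/3. Any threshold above that leaves this resident unsatisfied.

1/3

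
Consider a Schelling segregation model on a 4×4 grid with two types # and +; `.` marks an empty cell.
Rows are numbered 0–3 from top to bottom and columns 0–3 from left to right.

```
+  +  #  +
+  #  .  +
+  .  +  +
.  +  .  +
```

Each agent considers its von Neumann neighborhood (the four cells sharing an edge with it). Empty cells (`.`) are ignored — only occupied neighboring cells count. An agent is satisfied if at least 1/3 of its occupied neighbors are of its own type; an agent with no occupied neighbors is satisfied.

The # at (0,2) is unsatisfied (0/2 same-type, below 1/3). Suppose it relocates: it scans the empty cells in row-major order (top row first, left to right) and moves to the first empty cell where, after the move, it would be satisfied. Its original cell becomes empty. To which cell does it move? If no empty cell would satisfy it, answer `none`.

Vacating (0,2). Empty cells in order:
  (1,2): 1/3 same-type → satisfied — stop here.

(1,2)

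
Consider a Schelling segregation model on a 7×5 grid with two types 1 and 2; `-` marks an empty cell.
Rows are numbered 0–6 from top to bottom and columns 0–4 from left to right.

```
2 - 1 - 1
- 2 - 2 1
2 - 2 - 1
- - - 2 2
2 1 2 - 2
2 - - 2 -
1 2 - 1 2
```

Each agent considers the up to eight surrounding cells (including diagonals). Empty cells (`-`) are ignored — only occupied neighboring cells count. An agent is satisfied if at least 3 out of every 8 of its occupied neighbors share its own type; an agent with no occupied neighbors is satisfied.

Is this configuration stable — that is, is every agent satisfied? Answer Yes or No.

No

Row 0: (0,0)2 1/1 satisfied · (0,2)1 0/2 not · (0,4)1 1/2 satisfied
Row 1: (1,1)2 3/4 satisfied · (1,3)2 1/5 not · (1,4)1 2/3 satisfied
Row 2: (2,0)2 1/1 satisfied · (2,2)2 3/3 satisfied · (2,4)1 1/4 not
Row 3: (3,3)2 4/5 satisfied · (3,4)2 2/3 satisfied
Row 4: (4,0)2 1/2 satisfied · (4,1)1 0/3 not · (4,2)2 2/3 satisfied · (4,4)2 3/3 satisfied
Row 5: (5,0)2 2/4 satisfied · (5,3)2 3/4 satisfied
Row 6: (6,0)1 0/2 not · (6,1)2 1/2 satisfied · (6,3)1 0/2 not · (6,4)2 1/2 satisfied
For instance (0,2) has only 0/2 same-type neighbors, below 3/8.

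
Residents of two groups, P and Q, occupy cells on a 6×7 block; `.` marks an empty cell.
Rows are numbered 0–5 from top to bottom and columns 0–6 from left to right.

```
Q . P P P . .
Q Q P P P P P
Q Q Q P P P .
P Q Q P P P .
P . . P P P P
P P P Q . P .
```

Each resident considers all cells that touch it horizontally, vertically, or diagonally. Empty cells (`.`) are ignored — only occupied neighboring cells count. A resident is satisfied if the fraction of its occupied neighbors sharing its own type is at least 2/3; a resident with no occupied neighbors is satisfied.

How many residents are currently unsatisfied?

Row 0: (0,0)Q 2/2 satisfied · (0,2)P 3/4 satisfied · (0,3)P 5/5 satisfied · (0,4)P 4/4 satisfied
Row 1: (1,0)Q 4/4 satisfied · (1,1)Q 5/7 satisfied · (1,2)P 4/7 not · (1,3)P 7/8 satisfied · (1,4)P 7/7 satisfied · (1,5)P 5/5 satisfied · (1,6)P 2/2 satisfied
Row 2: (2,0)Q 4/5 satisfied · (2,1)Q 6/8 satisfied · (2,2)Q 4/8 not · (2,3)P 6/8 satisfied · (2,4)P 8/8 satisfied · (2,5)P 6/6 satisfied
Row 3: (3,0)P 1/4 not · (3,1)Q 4/6 satisfied · (3,2)Q 3/6 not · (3,3)P 5/7 satisfied · (3,4)P 8/8 satisfied · (3,5)P 6/6 satisfied
Row 4: (4,0)P 3/4 satisfied · (4,3)P 4/6 satisfied · (4,4)P 6/7 satisfied · (4,5)P 5/5 satisfied · (4,6)P 3/3 satisfied
Row 5: (5,0)P 2/2 satisfied · (5,1)P 3/3 satisfied · (5,2)P 2/3 satisfied · (5,3)Q 0/3 not · (5,5)P 3/3 satisfied
Unsatisfied: (1,2), (2,2), (3,0), (3,2), (5,3) — 5 in total.

5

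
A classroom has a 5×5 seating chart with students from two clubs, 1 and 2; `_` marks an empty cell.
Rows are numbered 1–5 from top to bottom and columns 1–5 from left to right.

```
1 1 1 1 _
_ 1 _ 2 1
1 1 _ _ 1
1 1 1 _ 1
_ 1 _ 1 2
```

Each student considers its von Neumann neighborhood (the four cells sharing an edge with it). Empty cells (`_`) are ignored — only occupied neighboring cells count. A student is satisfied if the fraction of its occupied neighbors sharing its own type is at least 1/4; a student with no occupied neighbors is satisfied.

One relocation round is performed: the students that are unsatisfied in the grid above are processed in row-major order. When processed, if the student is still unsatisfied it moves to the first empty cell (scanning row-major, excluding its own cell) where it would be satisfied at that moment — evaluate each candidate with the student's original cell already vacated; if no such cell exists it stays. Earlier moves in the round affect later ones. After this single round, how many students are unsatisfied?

Initially unsatisfied (in order): (2,4), (5,4), (5,5).
  (2,4): no empty cell satisfies it; stays.
  (5,4) → (1,5).
  (5,5) → (2,3).
Resulting grid:
1 1 1 1 1
_ 1 2 2 1
1 1 _ _ 1
1 1 1 _ 1
_ 1 _ _ _
All satisfied now.

0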